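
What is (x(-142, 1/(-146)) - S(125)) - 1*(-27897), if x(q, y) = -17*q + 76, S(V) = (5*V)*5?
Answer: 27262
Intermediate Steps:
S(V) = 25*V
x(q, y) = 76 - 17*q
(x(-142, 1/(-146)) - S(125)) - 1*(-27897) = ((76 - 17*(-142)) - 25*125) - 1*(-27897) = ((76 + 2414) - 1*3125) + 27897 = (2490 - 3125) + 27897 = -635 + 27897 = 27262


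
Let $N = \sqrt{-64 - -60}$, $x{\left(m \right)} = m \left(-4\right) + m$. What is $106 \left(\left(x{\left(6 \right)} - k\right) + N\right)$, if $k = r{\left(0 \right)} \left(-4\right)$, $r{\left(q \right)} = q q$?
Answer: $-1908 + 212 i \approx -1908.0 + 212.0 i$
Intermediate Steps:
$r{\left(q \right)} = q^{2}$
$x{\left(m \right)} = - 3 m$ ($x{\left(m \right)} = - 4 m + m = - 3 m$)
$k = 0$ ($k = 0^{2} \left(-4\right) = 0 \left(-4\right) = 0$)
$N = 2 i$ ($N = \sqrt{-64 + 60} = \sqrt{-4} = 2 i \approx 2.0 i$)
$106 \left(\left(x{\left(6 \right)} - k\right) + N\right) = 106 \left(\left(\left(-3\right) 6 - 0\right) + 2 i\right) = 106 \left(\left(-18 + 0\right) + 2 i\right) = 106 \left(-18 + 2 i\right) = -1908 + 212 i$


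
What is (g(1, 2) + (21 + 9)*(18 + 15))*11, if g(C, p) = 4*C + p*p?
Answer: 10978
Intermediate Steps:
g(C, p) = p² + 4*C (g(C, p) = 4*C + p² = p² + 4*C)
(g(1, 2) + (21 + 9)*(18 + 15))*11 = ((2² + 4*1) + (21 + 9)*(18 + 15))*11 = ((4 + 4) + 30*33)*11 = (8 + 990)*11 = 998*11 = 10978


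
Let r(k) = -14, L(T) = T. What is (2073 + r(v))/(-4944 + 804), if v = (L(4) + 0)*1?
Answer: -2059/4140 ≈ -0.49734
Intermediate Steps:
v = 4 (v = (4 + 0)*1 = 4*1 = 4)
(2073 + r(v))/(-4944 + 804) = (2073 - 14)/(-4944 + 804) = 2059/(-4140) = 2059*(-1/4140) = -2059/4140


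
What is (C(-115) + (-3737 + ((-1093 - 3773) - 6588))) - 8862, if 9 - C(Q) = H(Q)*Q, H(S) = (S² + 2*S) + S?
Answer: 1457156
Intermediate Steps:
H(S) = S² + 3*S
C(Q) = 9 - Q²*(3 + Q) (C(Q) = 9 - Q*(3 + Q)*Q = 9 - Q²*(3 + Q))
(C(-115) + (-3737 + ((-1093 - 3773) - 6588))) - 8862 = ((9 - 1*(-115)²*(3 - 115)) + (-3737 + ((-1093 - 3773) - 6588))) - 8862 = ((9 - 1*13225*(-112)) + (-3737 + (-4866 - 6588))) - 8862 = ((9 + 1481200) + (-3737 - 11454)) - 8862 = (1481209 - 15191) - 8862 = 1466018 - 8862 = 1457156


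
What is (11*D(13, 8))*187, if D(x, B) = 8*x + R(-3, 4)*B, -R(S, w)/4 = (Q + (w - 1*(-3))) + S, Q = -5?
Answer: 279752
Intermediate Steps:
R(S, w) = 8 - 4*S - 4*w (R(S, w) = -4*((-5 + (w - 1*(-3))) + S) = -4*((-5 + (w + 3)) + S) = -4*((-5 + (3 + w)) + S) = -4*((-2 + w) + S) = -4*(-2 + S + w) = 8 - 4*S - 4*w)
D(x, B) = 4*B + 8*x (D(x, B) = 8*x + (8 - 4*(-3) - 4*4)*B = 8*x + (8 + 12 - 16)*B = 8*x + 4*B = 4*B + 8*x)
(11*D(13, 8))*187 = (11*(4*8 + 8*13))*187 = (11*(32 + 104))*187 = (11*136)*187 = 1496*187 = 279752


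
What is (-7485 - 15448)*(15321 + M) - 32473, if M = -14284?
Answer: -23813994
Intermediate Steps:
(-7485 - 15448)*(15321 + M) - 32473 = (-7485 - 15448)*(15321 - 14284) - 32473 = -22933*1037 - 32473 = -23781521 - 32473 = -23813994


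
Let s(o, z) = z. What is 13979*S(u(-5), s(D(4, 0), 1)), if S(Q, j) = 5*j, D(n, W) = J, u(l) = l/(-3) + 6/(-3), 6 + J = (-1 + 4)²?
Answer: 69895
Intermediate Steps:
J = 3 (J = -6 + (-1 + 4)² = -6 + 3² = -6 + 9 = 3)
u(l) = -2 - l/3 (u(l) = l*(-⅓) + 6*(-⅓) = -l/3 - 2 = -2 - l/3)
D(n, W) = 3
13979*S(u(-5), s(D(4, 0), 1)) = 13979*(5*1) = 13979*5 = 69895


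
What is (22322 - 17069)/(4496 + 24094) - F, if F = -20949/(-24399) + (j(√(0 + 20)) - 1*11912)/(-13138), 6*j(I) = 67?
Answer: -1609614492341/1018293403620 ≈ -1.5807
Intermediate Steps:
j(I) = 67/6 (j(I) = (⅙)*67 = 67/6)
F = 377064263/213702708 (F = -20949/(-24399) + (67/6 - 1*11912)/(-13138) = -20949*(-1/24399) + (67/6 - 11912)*(-1/13138) = 6983/8133 - 71405/6*(-1/13138) = 6983/8133 + 71405/78828 = 377064263/213702708 ≈ 1.7644)
(22322 - 17069)/(4496 + 24094) - F = (22322 - 17069)/(4496 + 24094) - 1*377064263/213702708 = 5253/28590 - 377064263/213702708 = 5253*(1/28590) - 377064263/213702708 = 1751/9530 - 377064263/213702708 = -1609614492341/1018293403620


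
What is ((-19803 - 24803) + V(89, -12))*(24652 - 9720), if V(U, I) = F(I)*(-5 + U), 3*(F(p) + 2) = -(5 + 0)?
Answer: -670655848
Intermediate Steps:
F(p) = -11/3 (F(p) = -2 + (-(5 + 0))/3 = -2 + (-1*5)/3 = -2 + (⅓)*(-5) = -2 - 5/3 = -11/3)
V(U, I) = 55/3 - 11*U/3 (V(U, I) = -11*(-5 + U)/3 = 55/3 - 11*U/3)
((-19803 - 24803) + V(89, -12))*(24652 - 9720) = ((-19803 - 24803) + (55/3 - 11/3*89))*(24652 - 9720) = (-44606 + (55/3 - 979/3))*14932 = (-44606 - 308)*14932 = -44914*14932 = -670655848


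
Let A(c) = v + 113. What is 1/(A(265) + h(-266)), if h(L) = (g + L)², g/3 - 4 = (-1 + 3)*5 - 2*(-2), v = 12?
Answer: 1/45069 ≈ 2.2188e-5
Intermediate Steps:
g = 54 (g = 12 + 3*((-1 + 3)*5 - 2*(-2)) = 12 + 3*(2*5 + 4) = 12 + 3*(10 + 4) = 12 + 3*14 = 12 + 42 = 54)
A(c) = 125 (A(c) = 12 + 113 = 125)
h(L) = (54 + L)²
1/(A(265) + h(-266)) = 1/(125 + (54 - 266)²) = 1/(125 + (-212)²) = 1/(125 + 44944) = 1/45069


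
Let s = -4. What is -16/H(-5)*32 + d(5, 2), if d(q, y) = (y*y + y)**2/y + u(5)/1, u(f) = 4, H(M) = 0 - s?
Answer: -106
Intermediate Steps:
H(M) = 4 (H(M) = 0 - 1*(-4) = 0 + 4 = 4)
d(q, y) = 4 + (y + y**2)**2/y (d(q, y) = (y*y + y)**2/y + 4/1 = (y**2 + y)**2/y + 4*1 = (y + y**2)**2/y + 4 = 4 + (y + y**2)**2/y)
-16/H(-5)*32 + d(5, 2) = -16/4*32 + (4 + 2*(1 + 2)**2) = -16*1/4*32 + (4 + 2*3**2) = -4*32 + (4 + 2*9) = -128 + (4 + 18) = -128 + 22 = -106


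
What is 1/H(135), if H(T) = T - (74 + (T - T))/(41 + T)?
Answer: 88/11843 ≈ 0.0074305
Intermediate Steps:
H(T) = T - 74/(41 + T) (H(T) = T - (74 + 0)/(41 + T) = T - 74/(41 + T))
1/H(135) = 1/((-74 + 135² + 41*135)/(41 + 135)) = 1/((-74 + 18225 + 5535)/176) = 1/((1/176)*23686) = 1/(11843/88) = 88/11843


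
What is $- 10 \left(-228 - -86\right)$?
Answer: $1420$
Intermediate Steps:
$- 10 \left(-228 - -86\right) = - 10 \left(-228 + \left(88 - 2\right)\right) = - 10 \left(-228 + 86\right) = \left(-10\right) \left(-142\right) = 1420$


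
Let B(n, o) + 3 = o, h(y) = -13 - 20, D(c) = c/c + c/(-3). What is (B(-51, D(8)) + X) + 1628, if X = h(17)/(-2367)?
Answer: 1280821/789 ≈ 1623.3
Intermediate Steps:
D(c) = 1 - c/3 (D(c) = 1 + c*(-⅓) = 1 - c/3)
h(y) = -33
B(n, o) = -3 + o
X = 11/789 (X = -33/(-2367) = -33*(-1/2367) = 11/789 ≈ 0.013942)
(B(-51, D(8)) + X) + 1628 = ((-3 + (1 - ⅓*8)) + 11/789) + 1628 = ((-3 + (1 - 8/3)) + 11/789) + 1628 = ((-3 - 5/3) + 11/789) + 1628 = (-14/3 + 11/789) + 1628 = -3671/789 + 1628 = 1280821/789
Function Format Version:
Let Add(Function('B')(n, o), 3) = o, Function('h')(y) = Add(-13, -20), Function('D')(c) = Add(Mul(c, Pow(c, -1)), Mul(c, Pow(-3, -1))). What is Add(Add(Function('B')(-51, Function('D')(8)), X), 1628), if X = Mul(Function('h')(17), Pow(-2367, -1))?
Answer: Rational(1280821, 789) ≈ 1623.3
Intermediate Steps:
Function('D')(c) = Add(1, Mul(Rational(-1, 3), c)) (Function('D')(c) = Add(1, Mul(c, Rational(-1, 3))) = Add(1, Mul(Rational(-1, 3), c)))
Function('h')(y) = -33
Function('B')(n, o) = Add(-3, o)
X = Rational(11, 789) (X = Mul(-33, Pow(-2367, -1)) = Mul(-33, Rational(-1, 2367)) = Rational(11, 789) ≈ 0.013942)
Add(Add(Function('B')(-51, Function('D')(8)), X), 1628) = Add(Add(Add(-3, Add(1, Mul(Rational(-1, 3), 8))), Rational(11, 789)), 1628) = Add(Add(Add(-3, Add(1, Rational(-8, 3))), Rational(11, 789)), 1628) = Add(Add(Add(-3, Rational(-5, 3)), Rational(11, 789)), 1628) = Add(Add(Rational(-14, 3), Rational(11, 789)), 1628) = Add(Rational(-3671, 789), 1628) = Rational(1280821, 789)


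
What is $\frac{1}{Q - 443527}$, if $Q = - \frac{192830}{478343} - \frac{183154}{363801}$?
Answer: $- \frac{174021661743}{77183463330068213} \approx -2.2546 \cdot 10^{-6}$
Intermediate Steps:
$Q = - \frac{157762180652}{174021661743}$ ($Q = \left(-192830\right) \frac{1}{478343} - \frac{183154}{363801} = - \frac{192830}{478343} - \frac{183154}{363801} = - \frac{157762180652}{174021661743} \approx -0.90657$)
$\frac{1}{Q - 443527} = \frac{1}{- \frac{157762180652}{174021661743} - 443527} = \frac{1}{- \frac{77183463330068213}{174021661743}} = - \frac{174021661743}{77183463330068213}$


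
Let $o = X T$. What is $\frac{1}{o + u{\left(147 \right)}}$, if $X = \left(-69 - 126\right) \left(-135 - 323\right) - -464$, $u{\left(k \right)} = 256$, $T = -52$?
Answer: $- \frac{1}{4667992} \approx -2.1422 \cdot 10^{-7}$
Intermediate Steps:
$X = 89774$ ($X = \left(-195\right) \left(-458\right) + 464 = 89310 + 464 = 89774$)
$o = -4668248$ ($o = 89774 \left(-52\right) = -4668248$)
$\frac{1}{o + u{\left(147 \right)}} = \frac{1}{-4668248 + 256} = \frac{1}{-4667992} = - \frac{1}{4667992}$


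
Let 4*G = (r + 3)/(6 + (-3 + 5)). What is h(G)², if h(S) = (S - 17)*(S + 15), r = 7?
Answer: 4279122225/65536 ≈ 65294.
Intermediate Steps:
G = 5/16 (G = ((7 + 3)/(6 + (-3 + 5)))/4 = (10/(6 + 2))/4 = (10/8)/4 = (10*(⅛))/4 = (¼)*(5/4) = 5/16 ≈ 0.31250)
h(S) = (-17 + S)*(15 + S)
h(G)² = (-255 + (5/16)² - 2*5/16)² = (-255 + 25/256 - 5/8)² = (-65415/256)² = 4279122225/65536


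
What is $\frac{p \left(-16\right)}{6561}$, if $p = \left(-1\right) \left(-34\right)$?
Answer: $- \frac{544}{6561} \approx -0.082914$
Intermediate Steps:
$p = 34$
$\frac{p \left(-16\right)}{6561} = \frac{34 \left(-16\right)}{6561} = \left(-544\right) \frac{1}{6561} = - \frac{544}{6561}$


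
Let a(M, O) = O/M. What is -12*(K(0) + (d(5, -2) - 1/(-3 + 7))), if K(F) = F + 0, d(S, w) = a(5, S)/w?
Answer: 9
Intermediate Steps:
d(S, w) = S/(5*w) (d(S, w) = (S/5)/w = S/(5*w))
K(F) = F
-12*(K(0) + (d(5, -2) - 1/(-3 + 7))) = -12*(0 + ((⅕)*5/(-2) - 1/(-3 + 7))) = -12*(0 + ((⅕)*5*(-½) - 1/4)) = -12*(0 + (-½ - 1*¼)) = -12*(0 + (-½ - ¼)) = -12*(0 - ¾) = -12*(-¾) = 9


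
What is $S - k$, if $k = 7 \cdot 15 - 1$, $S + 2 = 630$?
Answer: $524$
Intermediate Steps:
$S = 628$ ($S = -2 + 630 = 628$)
$k = 104$ ($k = 105 - 1 = 104$)
$S - k = 628 - 104 = 524$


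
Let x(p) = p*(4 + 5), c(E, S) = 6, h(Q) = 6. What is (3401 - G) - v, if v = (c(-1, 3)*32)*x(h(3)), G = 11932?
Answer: -18899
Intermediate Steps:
x(p) = 9*p (x(p) = p*9 = 9*p)
v = 10368 (v = (6*32)*(9*6) = 192*54 = 10368)
(3401 - G) - v = (3401 - 1*11932) - 1*10368 = (3401 - 11932) - 10368 = -8531 - 10368 = -18899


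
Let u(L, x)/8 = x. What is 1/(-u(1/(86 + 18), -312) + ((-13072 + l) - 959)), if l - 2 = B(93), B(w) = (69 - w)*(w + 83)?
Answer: -1/15757 ≈ -6.3464e-5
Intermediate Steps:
u(L, x) = 8*x
B(w) = (69 - w)*(83 + w)
l = -4222 (l = 2 + (5727 - 1*93² - 14*93) = 2 + (5727 - 1*8649 - 1302) = 2 + (5727 - 8649 - 1302) = 2 - 4224 = -4222)
1/(-u(1/(86 + 18), -312) + ((-13072 + l) - 959)) = 1/(-8*(-312) + ((-13072 - 4222) - 959)) = 1/(-1*(-2496) + (-17294 - 959)) = 1/(2496 - 18253) = 1/(-15757) = -1/15757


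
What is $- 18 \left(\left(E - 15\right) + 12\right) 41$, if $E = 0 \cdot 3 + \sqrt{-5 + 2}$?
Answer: $2214 - 738 i \sqrt{3} \approx 2214.0 - 1278.3 i$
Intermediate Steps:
$E = i \sqrt{3}$ ($E = 0 + \sqrt{-3} = 0 + i \sqrt{3} = i \sqrt{3} \approx 1.732 i$)
$- 18 \left(\left(E - 15\right) + 12\right) 41 = - 18 \left(\left(i \sqrt{3} - 15\right) + 12\right) 41 = - 18 \left(\left(-15 + i \sqrt{3}\right) + 12\right) 41 = - 18 \left(-3 + i \sqrt{3}\right) 41 = \left(54 - 18 i \sqrt{3}\right) 41 = 2214 - 738 i \sqrt{3}$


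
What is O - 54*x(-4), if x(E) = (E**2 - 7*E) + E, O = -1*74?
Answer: -2234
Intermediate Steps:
O = -74
x(E) = E**2 - 6*E
O - 54*x(-4) = -74 - (-216)*(-6 - 4) = -74 - (-216)*(-10) = -74 - 54*40 = -74 - 2160 = -2234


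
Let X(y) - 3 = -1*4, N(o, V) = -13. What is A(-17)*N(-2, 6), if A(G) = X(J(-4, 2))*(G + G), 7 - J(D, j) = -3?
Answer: -442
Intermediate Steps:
J(D, j) = 10 (J(D, j) = 7 - 1*(-3) = 7 + 3 = 10)
X(y) = -1 (X(y) = 3 - 1*4 = 3 - 4 = -1)
A(G) = -2*G (A(G) = -(G + G) = -2*G)
A(-17)*N(-2, 6) = -2*(-17)*(-13) = 34*(-13) = -442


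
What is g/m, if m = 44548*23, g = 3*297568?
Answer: 223176/256151 ≈ 0.87127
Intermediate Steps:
g = 892704
m = 1024604
g/m = 892704/1024604 = 892704*(1/1024604) = 223176/256151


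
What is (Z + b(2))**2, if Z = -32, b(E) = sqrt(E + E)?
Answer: 900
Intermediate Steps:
b(E) = sqrt(2)*sqrt(E) (b(E) = sqrt(2*E) = sqrt(2)*sqrt(E))
(Z + b(2))**2 = (-32 + sqrt(2)*sqrt(2))**2 = (-32 + 2)**2 = (-30)**2 = 900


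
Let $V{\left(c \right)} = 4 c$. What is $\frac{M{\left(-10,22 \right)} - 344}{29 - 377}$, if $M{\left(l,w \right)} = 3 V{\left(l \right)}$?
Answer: $\frac{4}{3} \approx 1.3333$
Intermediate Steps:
$M{\left(l,w \right)} = 12 l$ ($M{\left(l,w \right)} = 3 \cdot 4 l = 12 l$)
$\frac{M{\left(-10,22 \right)} - 344}{29 - 377} = \frac{12 \left(-10\right) - 344}{29 - 377} = \frac{-120 - 344}{-348} = \left(-464\right) \left(- \frac{1}{348}\right) = \frac{4}{3}$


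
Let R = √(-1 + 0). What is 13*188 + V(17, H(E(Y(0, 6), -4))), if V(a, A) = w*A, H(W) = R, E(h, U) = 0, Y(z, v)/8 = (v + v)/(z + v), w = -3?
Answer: 2444 - 3*I ≈ 2444.0 - 3.0*I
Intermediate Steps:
R = I (R = √(-1) = I ≈ 1.0*I)
Y(z, v) = 16*v/(v + z) (Y(z, v) = 8*((v + v)/(z + v)) = 8*((2*v)/(v + z)) = 8*(2*v/(v + z)) = 16*v/(v + z))
H(W) = I
V(a, A) = -3*A
13*188 + V(17, H(E(Y(0, 6), -4))) = 13*188 - 3*I = 2444 - 3*I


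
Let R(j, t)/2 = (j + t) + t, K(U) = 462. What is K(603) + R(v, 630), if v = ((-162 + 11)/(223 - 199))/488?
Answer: 17462441/5856 ≈ 2982.0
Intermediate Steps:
v = -151/11712 (v = -151/24*(1/488) = -151*1/24*(1/488) = -151/24*1/488 = -151/11712 ≈ -0.012893)
R(j, t) = 2*j + 4*t (R(j, t) = 2*((j + t) + t) = 2*(j + 2*t) = 2*j + 4*t)
K(603) + R(v, 630) = 462 + (2*(-151/11712) + 4*630) = 462 + (-151/5856 + 2520) = 462 + 14756969/5856 = 17462441/5856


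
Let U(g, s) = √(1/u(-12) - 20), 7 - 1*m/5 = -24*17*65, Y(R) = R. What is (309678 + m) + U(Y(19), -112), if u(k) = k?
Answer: 442313 + I*√723/6 ≈ 4.4231e+5 + 4.4814*I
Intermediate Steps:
m = 132635 (m = 35 - 5*(-24*17)*65 = 35 - (-2040)*65 = 35 - 5*(-26520) = 35 + 132600 = 132635)
U(g, s) = I*√723/6 (U(g, s) = √(1/(-12) - 20) = √(-1/12 - 20) = √(-241/12) = I*√723/6)
(309678 + m) + U(Y(19), -112) = (309678 + 132635) + I*√723/6 = 442313 + I*√723/6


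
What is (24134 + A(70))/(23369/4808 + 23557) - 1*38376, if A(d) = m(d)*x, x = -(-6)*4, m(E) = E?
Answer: -4347317356088/113285425 ≈ -38375.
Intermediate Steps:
x = 24 (x = -3*(-8) = 24)
A(d) = 24*d (A(d) = d*24 = 24*d)
(24134 + A(70))/(23369/4808 + 23557) - 1*38376 = (24134 + 24*70)/(23369/4808 + 23557) - 1*38376 = (24134 + 1680)/(23369*(1/4808) + 23557) - 38376 = 25814/(23369/4808 + 23557) - 38376 = 25814/(113285425/4808) - 38376 = 25814*(4808/113285425) - 38376 = 124113712/113285425 - 38376 = -4347317356088/113285425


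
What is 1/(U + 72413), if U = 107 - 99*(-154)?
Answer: 1/87766 ≈ 1.1394e-5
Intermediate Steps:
U = 15353 (U = 107 + 15246 = 15353)
1/(U + 72413) = 1/(15353 + 72413) = 1/87766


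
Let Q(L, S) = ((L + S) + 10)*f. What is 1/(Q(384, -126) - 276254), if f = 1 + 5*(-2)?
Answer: -1/278666 ≈ -3.5885e-6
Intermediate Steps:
f = -9 (f = 1 - 10 = -9)
Q(L, S) = -90 - 9*L - 9*S (Q(L, S) = ((L + S) + 10)*(-9) = (10 + L + S)*(-9) = -90 - 9*L - 9*S)
1/(Q(384, -126) - 276254) = 1/((-90 - 9*384 - 9*(-126)) - 276254) = 1/((-90 - 3456 + 1134) - 276254) = 1/(-2412 - 276254) = 1/(-278666) = -1/278666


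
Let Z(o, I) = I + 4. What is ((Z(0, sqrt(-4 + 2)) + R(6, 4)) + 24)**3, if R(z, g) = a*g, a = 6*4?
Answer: (124 + I*sqrt(2))**3 ≈ 1.9059e+6 + 65232.0*I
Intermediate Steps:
a = 24
R(z, g) = 24*g
Z(o, I) = 4 + I
((Z(0, sqrt(-4 + 2)) + R(6, 4)) + 24)**3 = (((4 + sqrt(-4 + 2)) + 24*4) + 24)**3 = (((4 + sqrt(-2)) + 96) + 24)**3 = (((4 + I*sqrt(2)) + 96) + 24)**3 = ((100 + I*sqrt(2)) + 24)**3 = (124 + I*sqrt(2))**3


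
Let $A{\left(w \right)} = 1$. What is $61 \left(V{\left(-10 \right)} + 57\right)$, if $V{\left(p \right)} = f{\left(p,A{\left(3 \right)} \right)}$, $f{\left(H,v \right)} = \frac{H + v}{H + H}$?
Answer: $\frac{70089}{20} \approx 3504.4$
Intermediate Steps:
$f{\left(H,v \right)} = \frac{H + v}{2 H}$
$V{\left(p \right)} = \frac{1 + p}{2 p}$ ($V{\left(p \right)} = \frac{p + 1}{2 p} = \frac{1 + p}{2 p}$)
$61 \left(V{\left(-10 \right)} + 57\right) = 61 \left(\frac{1 - 10}{2 \left(-10\right)} + 57\right) = 61 \left(\frac{1}{2} \left(- \frac{1}{10}\right) \left(-9\right) + 57\right) = 61 \left(\frac{9}{20} + 57\right) = 61 \cdot \frac{1149}{20} = \frac{70089}{20}$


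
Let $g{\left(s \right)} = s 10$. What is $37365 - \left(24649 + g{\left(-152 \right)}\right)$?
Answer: $14236$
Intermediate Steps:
$g{\left(s \right)} = 10 s$
$37365 - \left(24649 + g{\left(-152 \right)}\right) = 37365 - \left(24649 + 10 \left(-152\right)\right) = 37365 - \left(24649 - 1520\right) = 37365 - 23129 = 14236$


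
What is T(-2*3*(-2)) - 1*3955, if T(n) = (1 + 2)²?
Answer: -3946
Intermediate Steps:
T(n) = 9 (T(n) = 3² = 9)
T(-2*3*(-2)) - 1*3955 = 9 - 1*3955 = 9 - 3955 = -3946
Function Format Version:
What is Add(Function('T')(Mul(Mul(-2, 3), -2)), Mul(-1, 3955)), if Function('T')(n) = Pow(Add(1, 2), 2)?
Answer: -3946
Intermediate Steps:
Function('T')(n) = 9 (Function('T')(n) = Pow(3, 2) = 9)
Add(Function('T')(Mul(Mul(-2, 3), -2)), Mul(-1, 3955)) = Add(9, Mul(-1, 3955)) = Add(9, -3955) = -3946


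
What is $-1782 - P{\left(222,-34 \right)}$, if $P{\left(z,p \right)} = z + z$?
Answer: $-2226$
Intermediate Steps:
$P{\left(z,p \right)} = 2 z$
$-1782 - P{\left(222,-34 \right)} = -1782 - 2 \cdot 222 = -1782 - 444 = -2226$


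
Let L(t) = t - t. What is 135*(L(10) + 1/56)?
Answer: 135/56 ≈ 2.4107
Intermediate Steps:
L(t) = 0
135*(L(10) + 1/56) = 135*(0 + 1/56) = 135*(1/56) = 135/56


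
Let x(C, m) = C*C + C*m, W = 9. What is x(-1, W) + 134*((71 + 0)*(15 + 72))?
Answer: 827710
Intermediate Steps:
x(C, m) = C² + C*m
x(-1, W) + 134*((71 + 0)*(15 + 72)) = -(-1 + 9) + 134*((71 + 0)*(15 + 72)) = -1*8 + 134*(71*87) = -8 + 134*6177 = -8 + 827718 = 827710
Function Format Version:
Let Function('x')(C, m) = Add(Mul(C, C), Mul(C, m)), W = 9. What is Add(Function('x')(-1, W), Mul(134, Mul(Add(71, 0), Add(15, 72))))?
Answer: 827710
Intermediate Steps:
Function('x')(C, m) = Add(Pow(C, 2), Mul(C, m))
Add(Function('x')(-1, W), Mul(134, Mul(Add(71, 0), Add(15, 72)))) = Add(Mul(-1, Add(-1, 9)), Mul(134, Mul(Add(71, 0), Add(15, 72)))) = Add(Mul(-1, 8), Mul(134, Mul(71, 87))) = Add(-8, Mul(134, 6177)) = Add(-8, 827718) = 827710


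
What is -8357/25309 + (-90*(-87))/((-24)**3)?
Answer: -5809197/6479104 ≈ -0.89660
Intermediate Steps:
-8357/25309 + (-90*(-87))/((-24)**3) = -8357*1/25309 + 7830/(-13824) = -8357/25309 + 7830*(-1/13824) = -8357/25309 - 145/256 = -5809197/6479104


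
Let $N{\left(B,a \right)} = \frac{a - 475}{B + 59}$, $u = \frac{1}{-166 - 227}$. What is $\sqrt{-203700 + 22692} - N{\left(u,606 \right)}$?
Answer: $- \frac{51483}{23186} + 12 i \sqrt{1257} \approx -2.2204 + 425.45 i$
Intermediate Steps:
$u = - \frac{1}{393}$ ($u = \frac{1}{-393} = - \frac{1}{393} \approx -0.0025445$)
$N{\left(B,a \right)} = \frac{-475 + a}{59 + B}$
$\sqrt{-203700 + 22692} - N{\left(u,606 \right)} = \sqrt{-203700 + 22692} - \frac{-475 + 606}{59 - \frac{1}{393}} = \sqrt{-181008} - \frac{1}{\frac{23186}{393}} \cdot 131 = 12 i \sqrt{1257} - \frac{393}{23186} \cdot 131 = 12 i \sqrt{1257} - \frac{51483}{23186} = - \frac{51483}{23186} + 12 i \sqrt{1257}$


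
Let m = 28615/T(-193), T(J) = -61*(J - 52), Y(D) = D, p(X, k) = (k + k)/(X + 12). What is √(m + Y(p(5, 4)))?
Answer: 201*√3111/7259 ≈ 1.5444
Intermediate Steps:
p(X, k) = 2*k/(12 + X) (p(X, k) = (2*k)/(12 + X) = 2*k/(12 + X))
T(J) = 3172 - 61*J (T(J) = -61*(-52 + J) = 3172 - 61*J)
m = 5723/2989 (m = 28615/(3172 - 61*(-193)) = 28615/(3172 + 11773) = 28615/14945 = 28615*(1/14945) = 5723/2989 ≈ 1.9147)
√(m + Y(p(5, 4))) = √(5723/2989 + 2*4/(12 + 5)) = √(5723/2989 + 2*4/17) = √(5723/2989 + 2*4*(1/17)) = √(5723/2989 + 8/17) = √(121203/50813) = 201*√3111/7259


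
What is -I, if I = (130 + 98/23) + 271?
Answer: -9321/23 ≈ -405.26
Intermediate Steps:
I = 9321/23 (I = (130 + 98*(1/23)) + 271 = (130 + 98/23) + 271 = 3088/23 + 271 = 9321/23 ≈ 405.26)
-I = -1*9321/23 = -9321/23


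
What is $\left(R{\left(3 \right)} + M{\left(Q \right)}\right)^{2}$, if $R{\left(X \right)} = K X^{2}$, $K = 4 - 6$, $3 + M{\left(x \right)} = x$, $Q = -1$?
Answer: $484$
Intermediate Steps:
$M{\left(x \right)} = -3 + x$
$K = -2$ ($K = 4 - 6 = -2$)
$R{\left(X \right)} = - 2 X^{2}$
$\left(R{\left(3 \right)} + M{\left(Q \right)}\right)^{2} = \left(- 2 \cdot 3^{2} - 4\right)^{2} = \left(\left(-2\right) 9 - 4\right)^{2} = \left(-18 - 4\right)^{2} = \left(-22\right)^{2} = 484$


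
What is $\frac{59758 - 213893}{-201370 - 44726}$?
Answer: $\frac{154135}{246096} \approx 0.62632$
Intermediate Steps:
$\frac{59758 - 213893}{-201370 - 44726} = - \frac{154135}{-246096} = \left(-154135\right) \left(- \frac{1}{246096}\right) = \frac{154135}{246096}$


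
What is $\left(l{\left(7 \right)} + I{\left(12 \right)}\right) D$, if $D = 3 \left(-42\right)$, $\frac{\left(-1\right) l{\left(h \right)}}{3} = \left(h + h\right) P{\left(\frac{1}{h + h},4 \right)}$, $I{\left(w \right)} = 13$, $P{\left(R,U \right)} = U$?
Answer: $19530$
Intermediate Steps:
$l{\left(h \right)} = - 24 h$ ($l{\left(h \right)} = - 3 \left(h + h\right) 4 = - 3 \cdot 2 h 4 = - 3 \cdot 8 h = - 24 h$)
$D = -126$
$\left(l{\left(7 \right)} + I{\left(12 \right)}\right) D = \left(\left(-24\right) 7 + 13\right) \left(-126\right) = \left(-168 + 13\right) \left(-126\right) = \left(-155\right) \left(-126\right) = 19530$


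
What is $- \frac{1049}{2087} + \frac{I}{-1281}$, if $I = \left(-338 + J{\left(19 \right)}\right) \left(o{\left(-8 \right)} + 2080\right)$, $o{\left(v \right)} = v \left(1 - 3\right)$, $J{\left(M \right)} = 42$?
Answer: $\frac{1293464423}{2673447} \approx 483.82$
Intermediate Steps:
$o{\left(v \right)} = - 2 v$ ($o{\left(v \right)} = v \left(-2\right) = - 2 v$)
$I = -620416$ ($I = \left(-338 + 42\right) \left(\left(-2\right) \left(-8\right) + 2080\right) = - 296 \left(16 + 2080\right) = \left(-296\right) 2096 = -620416$)
$- \frac{1049}{2087} + \frac{I}{-1281} = - \frac{1049}{2087} - \frac{620416}{-1281} = \left(-1049\right) \frac{1}{2087} - - \frac{620416}{1281} = - \frac{1049}{2087} + \frac{620416}{1281} = \frac{1293464423}{2673447}$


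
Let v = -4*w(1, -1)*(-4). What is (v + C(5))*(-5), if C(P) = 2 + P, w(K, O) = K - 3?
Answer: 125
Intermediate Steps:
w(K, O) = -3 + K
v = -32 (v = -4*(-3 + 1)*(-4) = -4*(-2)*(-4) = 8*(-4) = -32)
(v + C(5))*(-5) = (-32 + (2 + 5))*(-5) = (-32 + 7)*(-5) = -25*(-5) = 125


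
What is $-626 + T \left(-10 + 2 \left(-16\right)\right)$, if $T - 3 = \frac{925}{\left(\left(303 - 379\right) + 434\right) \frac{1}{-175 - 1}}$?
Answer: $\frac{3284192}{179} \approx 18347.0$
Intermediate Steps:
$T = - \frac{80863}{179}$ ($T = 3 + \frac{925}{\left(\left(303 - 379\right) + 434\right) \frac{1}{-175 - 1}} = 3 + \frac{925}{\left(\left(303 - 379\right) + 434\right) \frac{1}{-176}} = 3 + \frac{925}{\left(-76 + 434\right) \left(- \frac{1}{176}\right)} = 3 + \frac{925}{358 \left(- \frac{1}{176}\right)} = 3 + \frac{925}{- \frac{179}{88}} = 3 + 925 \left(- \frac{88}{179}\right) = 3 - \frac{81400}{179} = - \frac{80863}{179} \approx -451.75$)
$-626 + T \left(-10 + 2 \left(-16\right)\right) = -626 - \frac{80863 \left(-10 + 2 \left(-16\right)\right)}{179} = -626 - \frac{80863 \left(-10 - 32\right)}{179} = -626 - - \frac{3396246}{179} = -626 + \frac{3396246}{179} = \frac{3284192}{179}$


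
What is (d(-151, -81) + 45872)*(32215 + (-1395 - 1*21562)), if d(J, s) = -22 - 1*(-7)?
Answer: 424544106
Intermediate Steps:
d(J, s) = -15 (d(J, s) = -22 + 7 = -15)
(d(-151, -81) + 45872)*(32215 + (-1395 - 1*21562)) = (-15 + 45872)*(32215 + (-1395 - 1*21562)) = 45857*(32215 + (-1395 - 21562)) = 45857*(32215 - 22957) = 45857*9258 = 424544106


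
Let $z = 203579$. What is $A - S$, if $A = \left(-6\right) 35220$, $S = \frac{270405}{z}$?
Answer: $- \frac{43020584685}{203579} \approx -2.1132 \cdot 10^{5}$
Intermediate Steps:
$S = \frac{270405}{203579} \approx 1.3283$
$A = -211320$
$A - S = -211320 - \frac{270405}{203579} = - \frac{43020584685}{203579}$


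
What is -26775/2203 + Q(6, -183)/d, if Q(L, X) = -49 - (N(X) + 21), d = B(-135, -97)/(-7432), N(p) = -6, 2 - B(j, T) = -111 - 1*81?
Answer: 521329097/213691 ≈ 2439.6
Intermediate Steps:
B(j, T) = 194 (B(j, T) = 2 - (-111 - 1*81) = 2 - (-111 - 81) = 2 - 1*(-192) = 2 + 192 = 194)
d = -97/3716 (d = 194/(-7432) = 194*(-1/7432) = -97/3716 ≈ -0.026103)
Q(L, X) = -64 (Q(L, X) = -49 - (-6 + 21) = -49 - 1*15 = -49 - 15 = -64)
-26775/2203 + Q(6, -183)/d = -26775/2203 - 64/(-97/3716) = -26775*1/2203 - 64*(-3716/97) = -26775/2203 + 237824/97 = 521329097/213691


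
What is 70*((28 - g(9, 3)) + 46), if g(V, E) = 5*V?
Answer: 2030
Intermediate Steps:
70*((28 - g(9, 3)) + 46) = 70*((28 - 5*9) + 46) = 70*((28 - 1*45) + 46) = 70*((28 - 45) + 46) = 70*(-17 + 46) = 70*29 = 2030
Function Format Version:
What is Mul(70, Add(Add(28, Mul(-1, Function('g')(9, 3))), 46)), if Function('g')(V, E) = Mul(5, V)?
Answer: 2030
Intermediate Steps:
Mul(70, Add(Add(28, Mul(-1, Function('g')(9, 3))), 46)) = Mul(70, Add(Add(28, Mul(-1, Mul(5, 9))), 46)) = Mul(70, Add(Add(28, Mul(-1, 45)), 46)) = Mul(70, Add(Add(28, -45), 46)) = Mul(70, Add(-17, 46)) = Mul(70, 29) = 2030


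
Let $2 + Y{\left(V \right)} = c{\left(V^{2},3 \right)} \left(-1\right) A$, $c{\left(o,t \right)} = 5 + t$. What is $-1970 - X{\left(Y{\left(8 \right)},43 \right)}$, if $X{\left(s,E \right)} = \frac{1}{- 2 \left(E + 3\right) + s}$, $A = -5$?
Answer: $- \frac{106379}{54} \approx -1970.0$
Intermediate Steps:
$Y{\left(V \right)} = 38$ ($Y{\left(V \right)} = -2 + \left(5 + 3\right) \left(-1\right) \left(-5\right) = -2 + 8 \left(-1\right) \left(-5\right) = -2 - -40 = -2 + 40 = 38$)
$X{\left(s,E \right)} = \frac{1}{-6 + s - 2 E}$ ($X{\left(s,E \right)} = \frac{1}{- 2 \left(3 + E\right) + s} = \frac{1}{\left(-6 - 2 E\right) + s} = \frac{1}{-6 + s - 2 E}$)
$-1970 - X{\left(Y{\left(8 \right)},43 \right)} = -1970 - \frac{1}{-6 + 38 - 86} = -1970 - \frac{1}{-54} = -1970 - - \frac{1}{54} = -1970 + \frac{1}{54} = - \frac{106379}{54}$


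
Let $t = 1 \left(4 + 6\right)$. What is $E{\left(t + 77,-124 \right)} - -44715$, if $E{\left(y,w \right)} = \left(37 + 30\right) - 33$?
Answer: $44749$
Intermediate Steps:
$t = 10$ ($t = 1 \cdot 10 = 10$)
$E{\left(y,w \right)} = 34$ ($E{\left(y,w \right)} = 67 - 33 = 34$)
$E{\left(t + 77,-124 \right)} - -44715 = 34 - -44715 = 34 + 44715 = 44749$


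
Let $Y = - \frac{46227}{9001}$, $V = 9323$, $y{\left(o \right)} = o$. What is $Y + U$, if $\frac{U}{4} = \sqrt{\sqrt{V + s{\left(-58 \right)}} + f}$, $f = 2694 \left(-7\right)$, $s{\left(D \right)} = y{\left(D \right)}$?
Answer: $- \frac{46227}{9001} + 4 i \sqrt{18858 - \sqrt{9265}} \approx -5.1358 + 547.89 i$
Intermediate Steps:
$s{\left(D \right)} = D$
$f = -18858$
$U = 4 \sqrt{-18858 + \sqrt{9265}}$ ($U = 4 \sqrt{\sqrt{9323 - 58} - 18858} = 4 \sqrt{\sqrt{9265} - 18858} = 4 \sqrt{-18858 + \sqrt{9265}} \approx 547.89 i$)
$Y = - \frac{46227}{9001}$ ($Y = \left(-46227\right) \frac{1}{9001} = - \frac{46227}{9001} \approx -5.1358$)
$Y + U = - \frac{46227}{9001} + 4 \sqrt{-18858 + \sqrt{9265}}$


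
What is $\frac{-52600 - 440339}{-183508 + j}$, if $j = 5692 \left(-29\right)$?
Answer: $\frac{164313}{116192} \approx 1.4142$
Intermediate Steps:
$j = -165068$
$\frac{-52600 - 440339}{-183508 + j} = \frac{-52600 - 440339}{-183508 - 165068} = - \frac{492939}{-348576} = \left(-492939\right) \left(- \frac{1}{348576}\right) = \frac{164313}{116192}$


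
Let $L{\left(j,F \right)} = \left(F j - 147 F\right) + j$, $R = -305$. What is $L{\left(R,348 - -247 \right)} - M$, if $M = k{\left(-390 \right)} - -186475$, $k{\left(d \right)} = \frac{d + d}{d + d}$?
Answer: $-455721$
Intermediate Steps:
$k{\left(d \right)} = 1$ ($k{\left(d \right)} = \frac{2 d}{2 d} = 2 d \frac{1}{2 d} = 1$)
$L{\left(j,F \right)} = j - 147 F + F j$ ($L{\left(j,F \right)} = \left(- 147 F + F j\right) + j = j - 147 F + F j$)
$M = 186476$ ($M = 1 - -186475 = 1 + 186475 = 186476$)
$L{\left(R,348 - -247 \right)} - M = \left(-305 - 147 \left(348 - -247\right) + \left(348 - -247\right) \left(-305\right)\right) - 186476 = \left(-305 - 147 \left(348 + 247\right) + \left(348 + 247\right) \left(-305\right)\right) - 186476 = \left(-305 - 87465 + 595 \left(-305\right)\right) - 186476 = \left(-305 - 87465 - 181475\right) - 186476 = -269245 - 186476 = -455721$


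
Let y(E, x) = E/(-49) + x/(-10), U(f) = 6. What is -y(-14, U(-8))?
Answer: 11/35 ≈ 0.31429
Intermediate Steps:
y(E, x) = -x/10 - E/49 (y(E, x) = E*(-1/49) + x*(-⅒) = -E/49 - x/10 = -x/10 - E/49)
-y(-14, U(-8)) = -(-⅒*6 - 1/49*(-14)) = -(-⅗ + 2/7) = -1*(-11/35) = 11/35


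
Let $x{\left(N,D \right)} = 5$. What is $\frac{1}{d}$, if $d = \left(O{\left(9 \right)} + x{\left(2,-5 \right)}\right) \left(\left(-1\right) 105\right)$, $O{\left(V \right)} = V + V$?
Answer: $- \frac{1}{2415} \approx -0.00041408$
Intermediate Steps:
$O{\left(V \right)} = 2 V$
$d = -2415$ ($d = \left(2 \cdot 9 + 5\right) \left(\left(-1\right) 105\right) = \left(18 + 5\right) \left(-105\right) = 23 \left(-105\right) = -2415$)
$\frac{1}{d} = \frac{1}{-2415} = - \frac{1}{2415}$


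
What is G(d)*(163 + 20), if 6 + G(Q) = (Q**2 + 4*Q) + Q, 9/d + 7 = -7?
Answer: -315675/196 ≈ -1610.6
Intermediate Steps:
d = -9/14 (d = 9/(-7 - 7) = 9/(-14) = 9*(-1/14) = -9/14 ≈ -0.64286)
G(Q) = -6 + Q**2 + 5*Q (G(Q) = -6 + ((Q**2 + 4*Q) + Q) = -6 + (Q**2 + 5*Q) = -6 + Q**2 + 5*Q)
G(d)*(163 + 20) = (-6 + (-9/14)**2 + 5*(-9/14))*(163 + 20) = (-6 + 81/196 - 45/14)*183 = -1725/196*183 = -315675/196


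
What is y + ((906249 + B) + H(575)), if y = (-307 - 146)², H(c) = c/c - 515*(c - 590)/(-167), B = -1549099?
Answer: -73093605/167 ≈ -4.3769e+5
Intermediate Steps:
H(c) = -303683/167 + 515*c/167 (H(c) = 1 - 515*(-590 + c)*(-1/167) = 1 + (303850 - 515*c)*(-1/167) = 1 + (-303850/167 + 515*c/167) = -303683/167 + 515*c/167)
y = 205209 (y = (-453)² = 205209)
y + ((906249 + B) + H(575)) = 205209 + ((906249 - 1549099) + (-303683/167 + (515/167)*575)) = 205209 + (-642850 + (-303683/167 + 296125/167)) = 205209 + (-642850 - 7558/167) = 205209 - 107363508/167 = -73093605/167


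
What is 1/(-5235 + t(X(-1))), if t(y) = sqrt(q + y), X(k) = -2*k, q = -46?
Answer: -5235/27405269 - 2*I*sqrt(11)/27405269 ≈ -0.00019102 - 2.4204e-7*I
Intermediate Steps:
t(y) = sqrt(-46 + y)
1/(-5235 + t(X(-1))) = 1/(-5235 + sqrt(-46 - 2*(-1))) = 1/(-5235 + sqrt(-46 + 2)) = 1/(-5235 + sqrt(-44)) = 1/(-5235 + 2*I*sqrt(11))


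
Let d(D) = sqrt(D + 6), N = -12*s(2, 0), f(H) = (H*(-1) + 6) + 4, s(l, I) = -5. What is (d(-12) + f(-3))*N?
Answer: 780 + 60*I*sqrt(6) ≈ 780.0 + 146.97*I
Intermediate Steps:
f(H) = 10 - H (f(H) = (-H + 6) + 4 = (6 - H) + 4 = 10 - H)
N = 60 (N = -12*(-5) = 60)
d(D) = sqrt(6 + D)
(d(-12) + f(-3))*N = (sqrt(6 - 12) + (10 - 1*(-3)))*60 = (sqrt(-6) + (10 + 3))*60 = (I*sqrt(6) + 13)*60 = (13 + I*sqrt(6))*60 = 780 + 60*I*sqrt(6)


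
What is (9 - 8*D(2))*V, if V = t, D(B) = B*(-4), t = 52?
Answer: 3796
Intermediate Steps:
D(B) = -4*B
V = 52
(9 - 8*D(2))*V = (9 - (-32)*2)*52 = (9 - 8*(-8))*52 = (9 + 64)*52 = 73*52 = 3796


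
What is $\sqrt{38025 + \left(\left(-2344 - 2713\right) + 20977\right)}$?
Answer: $\sqrt{53945} \approx 232.26$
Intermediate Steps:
$\sqrt{38025 + \left(\left(-2344 - 2713\right) + 20977\right)} = \sqrt{38025 + \left(-5057 + 20977\right)} = \sqrt{38025 + 15920} = \sqrt{53945}$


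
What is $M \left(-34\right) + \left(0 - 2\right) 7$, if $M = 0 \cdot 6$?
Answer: $-14$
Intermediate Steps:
$M = 0$
$M \left(-34\right) + \left(0 - 2\right) 7 = 0 \left(-34\right) + \left(0 - 2\right) 7 = 0 - 14 = -14$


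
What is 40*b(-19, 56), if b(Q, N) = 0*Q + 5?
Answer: 200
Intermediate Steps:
b(Q, N) = 5 (b(Q, N) = 0 + 5 = 5)
40*b(-19, 56) = 40*5 = 200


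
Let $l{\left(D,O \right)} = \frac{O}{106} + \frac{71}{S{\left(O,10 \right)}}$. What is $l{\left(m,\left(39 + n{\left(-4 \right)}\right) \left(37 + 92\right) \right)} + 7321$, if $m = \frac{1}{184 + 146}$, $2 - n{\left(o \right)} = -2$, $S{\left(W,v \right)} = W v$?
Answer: $\frac{10838465459}{1469955} \approx 7373.3$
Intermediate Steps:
$n{\left(o \right)} = 4$ ($n{\left(o \right)} = 2 - -2 = 2 + 2 = 4$)
$m = \frac{1}{330} \approx 0.0030303$
$l{\left(D,O \right)} = \frac{O}{106} + \frac{71}{10 O}$ ($l{\left(D,O \right)} = \frac{O}{106} + \frac{71}{O 10} = O \frac{1}{106} + \frac{71}{10 O} = \frac{O}{106} + 71 \frac{1}{10 O} = \frac{O}{106} + \frac{71}{10 O}$)
$l{\left(m,\left(39 + n{\left(-4 \right)}\right) \left(37 + 92\right) \right)} + 7321 = \left(\frac{\left(39 + 4\right) \left(37 + 92\right)}{106} + \frac{71}{10 \left(39 + 4\right) \left(37 + 92\right)}\right) + 7321 = \left(\frac{43 \cdot 129}{106} + \frac{71}{10 \cdot 43 \cdot 129}\right) + 7321 = \left(\frac{1}{106} \cdot 5547 + \frac{71}{10 \cdot 5547}\right) + 7321 = \left(\frac{5547}{106} + \frac{71}{10} \cdot \frac{1}{5547}\right) + 7321 = \left(\frac{5547}{106} + \frac{71}{55470}\right) + 7321 = \frac{76924904}{1469955} + 7321 = \frac{10838465459}{1469955}$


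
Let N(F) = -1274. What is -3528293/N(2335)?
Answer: 3528293/1274 ≈ 2769.5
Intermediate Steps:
-3528293/N(2335) = -3528293/(-1274) = -3528293*(-1/1274) = 3528293/1274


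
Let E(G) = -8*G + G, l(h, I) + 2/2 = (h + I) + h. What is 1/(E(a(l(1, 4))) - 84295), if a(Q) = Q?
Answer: -1/84330 ≈ -1.1858e-5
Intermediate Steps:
l(h, I) = -1 + I + 2*h (l(h, I) = -1 + ((h + I) + h) = -1 + ((I + h) + h) = -1 + (I + 2*h) = -1 + I + 2*h)
E(G) = -7*G
1/(E(a(l(1, 4))) - 84295) = 1/(-7*(-1 + 4 + 2*1) - 84295) = 1/(-7*(-1 + 4 + 2) - 84295) = 1/(-7*5 - 84295) = 1/(-35 - 84295) = 1/(-84330) = -1/84330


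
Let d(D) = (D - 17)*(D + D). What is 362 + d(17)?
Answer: 362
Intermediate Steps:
d(D) = 2*D*(-17 + D) (d(D) = (-17 + D)*(2*D) = 2*D*(-17 + D))
362 + d(17) = 362 + 2*17*(-17 + 17) = 362 + 2*17*0 = 362 + 0 = 362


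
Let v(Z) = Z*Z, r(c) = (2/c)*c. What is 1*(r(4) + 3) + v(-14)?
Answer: 201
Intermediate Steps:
r(c) = 2
v(Z) = Z**2
1*(r(4) + 3) + v(-14) = 1*(2 + 3) + (-14)**2 = 1*5 + 196 = 5 + 196 = 201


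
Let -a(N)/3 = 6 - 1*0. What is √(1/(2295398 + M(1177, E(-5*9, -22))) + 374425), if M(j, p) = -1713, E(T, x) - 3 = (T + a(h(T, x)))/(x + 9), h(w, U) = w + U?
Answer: √1969846509956114310/2293685 ≈ 611.90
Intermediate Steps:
h(w, U) = U + w
a(N) = -18 (a(N) = -3*(6 - 1*0) = -3*(6 + 0) = -3*6 = -18)
E(T, x) = 3 + (-18 + T)/(9 + x) (E(T, x) = 3 + (T - 18)/(x + 9) = 3 + (-18 + T)/(9 + x))
√(1/(2295398 + M(1177, E(-5*9, -22))) + 374425) = √(1/(2295398 - 1713) + 374425) = √(1/2293685 + 374425) = √(858813006126/2293685) = √1969846509956114310/2293685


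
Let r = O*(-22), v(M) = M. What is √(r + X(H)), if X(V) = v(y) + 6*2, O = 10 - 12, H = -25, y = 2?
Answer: √58 ≈ 7.6158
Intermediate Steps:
O = -2
X(V) = 14 (X(V) = 2 + 6*2 = 2 + 12 = 14)
r = 44 (r = -2*(-22) = 44)
√(r + X(H)) = √(44 + 14) = √58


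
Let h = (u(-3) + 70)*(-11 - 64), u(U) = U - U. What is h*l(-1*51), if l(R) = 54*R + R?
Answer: 14726250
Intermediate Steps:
u(U) = 0
l(R) = 55*R
h = -5250 (h = (0 + 70)*(-11 - 64) = 70*(-75) = -5250)
h*l(-1*51) = -288750*(-1*51) = -288750*(-51) = -5250*(-2805) = 14726250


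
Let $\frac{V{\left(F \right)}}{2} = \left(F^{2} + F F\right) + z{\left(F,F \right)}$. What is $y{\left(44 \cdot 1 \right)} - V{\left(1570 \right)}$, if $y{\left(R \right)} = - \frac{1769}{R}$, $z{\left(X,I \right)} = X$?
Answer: $- \frac{433962329}{44} \approx -9.8628 \cdot 10^{6}$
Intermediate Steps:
$V{\left(F \right)} = 2 F + 4 F^{2}$ ($V{\left(F \right)} = 2 \left(\left(F^{2} + F F\right) + F\right) = 2 \left(\left(F^{2} + F^{2}\right) + F\right) = 2 \left(2 F^{2} + F\right) = 2 \left(F + 2 F^{2}\right) = 2 F + 4 F^{2}$)
$y{\left(44 \cdot 1 \right)} - V{\left(1570 \right)} = - \frac{1769}{44 \cdot 1} - 2 \cdot 1570 \left(1 + 2 \cdot 1570\right) = - \frac{1769}{44} - 2 \cdot 1570 \left(1 + 3140\right) = \left(-1769\right) \frac{1}{44} - 2 \cdot 1570 \cdot 3141 = - \frac{1769}{44} - 9862740 = - \frac{433962329}{44}$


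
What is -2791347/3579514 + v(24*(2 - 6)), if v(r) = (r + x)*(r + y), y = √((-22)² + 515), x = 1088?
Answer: -340887068595/3579514 + 2976*√111 ≈ -63879.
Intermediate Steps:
y = 3*√111 (y = √(484 + 515) = √999 = 3*√111 ≈ 31.607)
v(r) = (1088 + r)*(r + 3*√111) (v(r) = (r + 1088)*(r + 3*√111) = (1088 + r)*(r + 3*√111))
-2791347/3579514 + v(24*(2 - 6)) = -2791347/3579514 + ((24*(2 - 6))² + 1088*(24*(2 - 6)) + 3264*√111 + 3*(24*(2 - 6))*√111) = -2791347/3579514 + ((24*(-4))² + 1088*(24*(-4)) + 3264*√111 + 3*(24*(-4))*√111) = -1*2791347/3579514 + ((-96)² + 1088*(-96) + 3264*√111 + 3*(-96)*√111) = -2791347/3579514 + (9216 - 104448 + 3264*√111 - 288*√111) = -2791347/3579514 + (-95232 + 2976*√111) = -340887068595/3579514 + 2976*√111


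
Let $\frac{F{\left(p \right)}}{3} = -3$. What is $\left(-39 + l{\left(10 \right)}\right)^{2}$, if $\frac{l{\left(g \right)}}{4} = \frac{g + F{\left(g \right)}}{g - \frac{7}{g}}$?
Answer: $\frac{12866569}{8649} \approx 1487.6$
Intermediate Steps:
$F{\left(p \right)} = -9$ ($F{\left(p \right)} = 3 \left(-3\right) = -9$)
$l{\left(g \right)} = \frac{4 \left(-9 + g\right)}{g - \frac{7}{g}}$ ($l{\left(g \right)} = 4 \frac{g - 9}{g - \frac{7}{g}} = 4 \frac{-9 + g}{g - \frac{7}{g}} = \frac{4 \left(-9 + g\right)}{g - \frac{7}{g}}$)
$\left(-39 + l{\left(10 \right)}\right)^{2} = \left(-39 + 4 \cdot 10 \frac{1}{-7 + 10^{2}} \left(-9 + 10\right)\right)^{2} = \left(-39 + 4 \cdot 10 \frac{1}{-7 + 100} \cdot 1\right)^{2} = \left(-39 + 4 \cdot 10 \cdot \frac{1}{93} \cdot 1\right)^{2} = \left(-39 + \frac{40}{93}\right)^{2} = \left(- \frac{3587}{93}\right)^{2} = \frac{12866569}{8649}$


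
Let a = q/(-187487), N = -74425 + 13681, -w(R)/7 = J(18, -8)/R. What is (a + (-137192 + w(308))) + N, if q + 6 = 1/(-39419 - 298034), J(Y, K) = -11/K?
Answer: -400736858906904275/2024577619552 ≈ -1.9794e+5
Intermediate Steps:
q = -2024719/337453 (q = -6 + 1/(-39419 - 298034) = -6 + 1/(-337453) = -6 - 1/337453 = -2024719/337453 ≈ -6.0000)
w(R) = -77/(8*R) (w(R) = -7*(-11/(-8))/R = -7*(-11*(-⅛))/R = -77/(8*R))
N = -60744
a = 2024719/63268050611 (a = -2024719/337453/(-187487) = -2024719/337453*(-1/187487) = 2024719/63268050611 ≈ 3.2002e-5)
(a + (-137192 + w(308))) + N = (2024719/63268050611 + (-137192 - 77/8/308)) - 60744 = (2024719/63268050611 + (-137192 - 77/8*1/308)) - 60744 = (2024719/63268050611 + (-137192 - 1/32)) - 60744 = (2024719/63268050611 - 4390145/32) - 60744 = -277755915984837587/2024577619552 - 60744 = -400736858906904275/2024577619552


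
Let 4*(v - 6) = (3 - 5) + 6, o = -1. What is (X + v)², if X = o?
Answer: 36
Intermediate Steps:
v = 7 (v = 6 + ((3 - 5) + 6)/4 = 6 + (-2 + 6)/4 = 6 + (¼)*4 = 6 + 1 = 7)
X = -1
(X + v)² = (-1 + 7)² = 6² = 36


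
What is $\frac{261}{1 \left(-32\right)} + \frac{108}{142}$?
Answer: $- \frac{16803}{2272} \approx -7.3957$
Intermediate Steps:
$\frac{261}{1 \left(-32\right)} + \frac{108}{142} = \frac{261}{-32} + 108 \cdot \frac{1}{142} = 261 \left(- \frac{1}{32}\right) + \frac{54}{71} = - \frac{261}{32} + \frac{54}{71} = - \frac{16803}{2272}$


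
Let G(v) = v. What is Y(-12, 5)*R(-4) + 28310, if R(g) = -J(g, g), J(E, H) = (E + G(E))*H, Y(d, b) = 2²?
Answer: 28182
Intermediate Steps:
Y(d, b) = 4
J(E, H) = 2*E*H (J(E, H) = (E + E)*H = (2*E)*H = 2*E*H)
R(g) = -2*g² (R(g) = -2*g*g = -2*g²)
Y(-12, 5)*R(-4) + 28310 = 4*(-2*(-4)²) + 28310 = 4*(-2*16) + 28310 = 4*(-32) + 28310 = -128 + 28310 = 28182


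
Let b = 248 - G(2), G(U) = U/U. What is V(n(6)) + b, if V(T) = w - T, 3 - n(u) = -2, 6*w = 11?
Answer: 1463/6 ≈ 243.83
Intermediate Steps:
w = 11/6 (w = (1/6)*11 = 11/6 ≈ 1.8333)
n(u) = 5 (n(u) = 3 - 1*(-2) = 3 + 2 = 5)
V(T) = 11/6 - T
G(U) = 1
b = 247 (b = 248 - 1*1 = 248 - 1 = 247)
V(n(6)) + b = (11/6 - 1*5) + 247 = (11/6 - 5) + 247 = -19/6 + 247 = 1463/6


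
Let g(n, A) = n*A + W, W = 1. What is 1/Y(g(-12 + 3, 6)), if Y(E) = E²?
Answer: 1/2809 ≈ 0.00035600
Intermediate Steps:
g(n, A) = 1 + A*n (g(n, A) = n*A + 1 = A*n + 1 = 1 + A*n)
1/Y(g(-12 + 3, 6)) = 1/((1 + 6*(-12 + 3))²) = 1/((1 + 6*(-9))²) = 1/((1 - 54)²) = 1/((-53)²) = 1/2809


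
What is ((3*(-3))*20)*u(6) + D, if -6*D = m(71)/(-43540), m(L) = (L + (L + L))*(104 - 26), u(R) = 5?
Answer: -39183231/43540 ≈ -899.94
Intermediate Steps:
m(L) = 234*L (m(L) = (L + 2*L)*78 = (3*L)*78 = 234*L)
D = 2769/43540 (D = -234*71/(6*(-43540)) = -2769*(-1)/43540 = -⅙*(-8307/21770) = 2769/43540 ≈ 0.063597)
((3*(-3))*20)*u(6) + D = ((3*(-3))*20)*5 + 2769/43540 = -9*20*5 + 2769/43540 = -180*5 + 2769/43540 = -900 + 2769/43540 = -39183231/43540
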